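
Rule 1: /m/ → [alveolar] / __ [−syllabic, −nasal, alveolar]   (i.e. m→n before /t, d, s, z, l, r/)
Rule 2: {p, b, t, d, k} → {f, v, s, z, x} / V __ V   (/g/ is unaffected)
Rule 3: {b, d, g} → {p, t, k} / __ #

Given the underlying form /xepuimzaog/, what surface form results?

Rule 1 (nasal place assimilation): /m/ precedes the alveolar consonant /z/, so it assimilates in place to [n]. /xepuimzaog/ → xepuinzaog.
Rule 2 (intervocalic spirantization): /p/ is a stop between vowels /e/ and /u/, so it spirantizes to the fricative [f]. /xepuinzaog/ → xefuinzaog.
Rule 3 (final devoicing): /g/ is a voiced stop in word-final position, so it devoices to [k]. /xefuinzaog/ → xefuinzaok.

xefuinzaok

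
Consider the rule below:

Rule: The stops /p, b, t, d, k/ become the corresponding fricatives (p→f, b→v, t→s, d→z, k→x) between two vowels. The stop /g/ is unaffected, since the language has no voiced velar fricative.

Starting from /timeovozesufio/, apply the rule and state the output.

No segment of /timeovozesufio/ meets the structural description of the rule, so the form surfaces unchanged.

timeovozesufio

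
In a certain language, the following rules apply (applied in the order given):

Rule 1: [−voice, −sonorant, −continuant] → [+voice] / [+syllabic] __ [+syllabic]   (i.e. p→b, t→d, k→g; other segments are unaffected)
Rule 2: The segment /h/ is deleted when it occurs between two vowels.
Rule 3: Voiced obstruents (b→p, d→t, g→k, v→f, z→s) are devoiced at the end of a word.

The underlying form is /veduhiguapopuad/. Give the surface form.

veduiguabobuat

Rule 1 (intervocalic voicing): /p/ is a voiceless stop between vowels /a/ and /o/, so it voices to [b]. /p/ is a voiceless stop between vowels /o/ and /u/, so it voices to [b]. /veduhiguapopuad/ → veduhiguabobuad.
Rule 2 (intervocalic h-deletion): /h/ occurs between vowels /u/ and /i/, so it deletes. /veduhiguabobuad/ → veduiguabobuad.
Rule 3 (final devoicing): /d/ is a voiced obstruent in word-final position, so it devoices to [t]. /veduiguabobuad/ → veduiguabobuat.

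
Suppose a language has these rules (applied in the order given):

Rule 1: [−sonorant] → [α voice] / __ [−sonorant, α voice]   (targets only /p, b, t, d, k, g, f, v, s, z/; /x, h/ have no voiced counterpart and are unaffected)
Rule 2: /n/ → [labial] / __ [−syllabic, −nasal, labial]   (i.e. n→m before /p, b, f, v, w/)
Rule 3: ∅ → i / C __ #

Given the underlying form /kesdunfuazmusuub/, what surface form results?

kezdumfuazmusuubi

Rule 1 (regressive voicing assimilation): /s/ precedes the voiced obstruent /d/, so it voices to [z] by assimilation. /kesdunfuazmusuub/ → kezdunfuazmusuub.
Rule 2 (nasal place assimilation): /n/ precedes the labial consonant /f/, so it assimilates in place to [m]. /kezdunfuazmusuub/ → kezdumfuazmusuub.
Rule 3 (final i-epenthesis): the form ends in the consonant /b/, so [i] is inserted word-finally. /kezdumfuazmusuub/ → kezdumfuazmusuubi.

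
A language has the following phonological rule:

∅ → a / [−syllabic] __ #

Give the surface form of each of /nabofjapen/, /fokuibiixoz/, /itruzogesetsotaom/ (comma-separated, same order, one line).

/nabofjapen/: the form ends in the consonant /n/, so [a] is inserted word-finally. → [nabofjapena].
/fokuibiixoz/: the form ends in the consonant /z/, so [a] is inserted word-finally. → [fokuibiixoza].
/itruzogesetsotaom/: the form ends in the consonant /m/, so [a] is inserted word-finally. → [itruzogesetsotaoma].

nabofjapena, fokuibiixoza, itruzogesetsotaoma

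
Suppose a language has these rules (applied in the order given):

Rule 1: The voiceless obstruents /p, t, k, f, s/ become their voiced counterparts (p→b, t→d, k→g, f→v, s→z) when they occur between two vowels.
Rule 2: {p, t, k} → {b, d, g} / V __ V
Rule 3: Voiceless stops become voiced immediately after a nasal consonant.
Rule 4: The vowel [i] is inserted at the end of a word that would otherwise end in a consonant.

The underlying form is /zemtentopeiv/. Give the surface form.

Rule 1 (intervocalic voicing): /p/ is a voiceless obstruent between vowels /o/ and /e/, so it voices to [b]. /zemtentopeiv/ → zemtentobeiv.
Rule 2 (intervocalic voicing): no segment meets the environment; /zemtentobeiv/ is unchanged.
Rule 3 (post-nasal voicing): /t/ is a voiceless stop immediately after the nasal /m/, so it voices to [d]. /t/ is a voiceless stop immediately after the nasal /n/, so it voices to [d]. /zemtentobeiv/ → zemdendobeiv.
Rule 4 (final i-epenthesis): the form ends in the consonant /v/, so [i] is inserted word-finally. /zemdendobeiv/ → zemdendobeivi.

zemdendobeivi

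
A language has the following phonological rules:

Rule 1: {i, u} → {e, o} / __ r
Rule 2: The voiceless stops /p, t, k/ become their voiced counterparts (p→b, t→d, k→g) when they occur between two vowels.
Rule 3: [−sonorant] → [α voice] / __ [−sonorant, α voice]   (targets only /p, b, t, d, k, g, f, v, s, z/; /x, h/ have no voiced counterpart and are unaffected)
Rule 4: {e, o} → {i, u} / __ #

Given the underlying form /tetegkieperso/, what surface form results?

tedekkiebersu

Rule 1 (pre-rhotic lowering): no segment meets the environment; /tetegkieperso/ is unchanged.
Rule 2 (intervocalic voicing): /t/ is a voiceless stop between vowels /e/ and /e/, so it voices to [d]. /p/ is a voiceless stop between vowels /e/ and /e/, so it voices to [b]. /tetegkieperso/ → tedegkieberso.
Rule 3 (regressive voicing assimilation): /g/ precedes the voiceless obstruent /k/, so it devoices to [k] by assimilation. /tedegkieberso/ → tedekkieberso.
Rule 4 (final vowel raising): /o/ is a mid vowel in word-final position, so it raises to [u]. /tedekkieberso/ → tedekkiebersu.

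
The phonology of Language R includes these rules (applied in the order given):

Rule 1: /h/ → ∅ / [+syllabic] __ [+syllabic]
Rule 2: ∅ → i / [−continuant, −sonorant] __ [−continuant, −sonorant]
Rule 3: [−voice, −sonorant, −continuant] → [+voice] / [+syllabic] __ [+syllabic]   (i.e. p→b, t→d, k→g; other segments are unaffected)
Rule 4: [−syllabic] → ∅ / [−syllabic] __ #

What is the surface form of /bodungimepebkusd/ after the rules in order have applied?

Rule 1 (intervocalic h-deletion): no segment meets the environment; /bodungimepebkusd/ is unchanged.
Rule 2 (stop-cluster i-epenthesis): /b/ and /k/ form a stop–stop cluster, so [i] is inserted between them. /bodungimepebkusd/ → bodungimepebikusd.
Rule 3 (intervocalic voicing): /p/ is a voiceless stop between vowels /e/ and /e/, so it voices to [b]. /k/ is a voiceless stop between vowels /i/ and /u/, so it voices to [g]. /bodungimepebikusd/ → bodungimebebigusd.
Rule 4 (final cluster simplification): /d/ is the second consonant of a word-final cluster /sd/, so it deletes. /bodungimebebigusd/ → bodungimebebigus.

bodungimebebigus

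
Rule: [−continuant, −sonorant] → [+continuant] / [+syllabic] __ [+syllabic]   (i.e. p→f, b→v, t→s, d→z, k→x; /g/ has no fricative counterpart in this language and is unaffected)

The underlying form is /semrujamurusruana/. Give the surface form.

No segment of /semrujamurusruana/ meets the structural description of the rule, so the form surfaces unchanged.

semrujamurusruana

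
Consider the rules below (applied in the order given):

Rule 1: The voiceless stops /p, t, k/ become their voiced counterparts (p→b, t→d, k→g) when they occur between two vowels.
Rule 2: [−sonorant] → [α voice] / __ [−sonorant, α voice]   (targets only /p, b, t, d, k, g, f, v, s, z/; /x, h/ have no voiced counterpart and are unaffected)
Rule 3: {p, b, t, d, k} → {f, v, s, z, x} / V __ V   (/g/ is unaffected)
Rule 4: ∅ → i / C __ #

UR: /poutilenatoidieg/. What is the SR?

Rule 1 (intervocalic voicing): /t/ is a voiceless stop between vowels /u/ and /i/, so it voices to [d]. /t/ is a voiceless stop between vowels /a/ and /o/, so it voices to [d]. /poutilenatoidieg/ → poudilenadoidieg.
Rule 2 (regressive voicing assimilation): no segment meets the environment; /poudilenadoidieg/ is unchanged.
Rule 3 (intervocalic spirantization): /d/ is a stop between vowels /u/ and /i/, so it spirantizes to the fricative [z]. /d/ is a stop between vowels /a/ and /o/, so it spirantizes to the fricative [z]. /d/ is a stop between vowels /i/ and /i/, so it spirantizes to the fricative [z]. /poudilenadoidieg/ → pouzilenazoizieg.
Rule 4 (final i-epenthesis): the form ends in the consonant /g/, so [i] is inserted word-finally. /pouzilenazoizieg/ → pouzilenazoiziegi.

pouzilenazoiziegi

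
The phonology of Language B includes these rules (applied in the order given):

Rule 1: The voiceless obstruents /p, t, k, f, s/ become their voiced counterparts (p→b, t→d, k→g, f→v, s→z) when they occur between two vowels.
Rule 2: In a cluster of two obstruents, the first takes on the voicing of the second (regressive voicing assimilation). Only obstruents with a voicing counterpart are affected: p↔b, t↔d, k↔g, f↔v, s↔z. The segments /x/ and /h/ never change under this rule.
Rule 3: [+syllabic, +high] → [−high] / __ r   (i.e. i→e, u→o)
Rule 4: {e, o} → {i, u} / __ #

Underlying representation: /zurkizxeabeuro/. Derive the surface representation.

Rule 1 (intervocalic voicing): no segment meets the environment; /zurkizxeabeuro/ is unchanged.
Rule 2 (regressive voicing assimilation): /z/ precedes the voiceless obstruent /x/, so it devoices to [s] by assimilation. /zurkizxeabeuro/ → zurkisxeabeuro.
Rule 3 (pre-rhotic lowering): /u/ is a high vowel immediately before /r/, so it lowers to [o]. /u/ is a high vowel immediately before /r/, so it lowers to [o]. /zurkisxeabeuro/ → zorkisxeabeoro.
Rule 4 (final vowel raising): /o/ is a mid vowel in word-final position, so it raises to [u]. /zorkisxeabeoro/ → zorkisxeabeoru.

zorkisxeabeoru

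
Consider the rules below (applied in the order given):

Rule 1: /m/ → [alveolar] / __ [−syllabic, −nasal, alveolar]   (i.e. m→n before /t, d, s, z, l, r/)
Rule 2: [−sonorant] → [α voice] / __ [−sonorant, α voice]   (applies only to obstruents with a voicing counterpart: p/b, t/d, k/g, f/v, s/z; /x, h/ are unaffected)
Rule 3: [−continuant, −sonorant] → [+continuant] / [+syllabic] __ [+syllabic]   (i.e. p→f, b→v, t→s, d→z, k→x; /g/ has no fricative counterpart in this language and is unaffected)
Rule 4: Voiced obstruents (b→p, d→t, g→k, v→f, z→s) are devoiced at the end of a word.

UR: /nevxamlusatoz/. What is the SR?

nefxanlusasos

Rule 1 (nasal place assimilation): /m/ precedes the alveolar consonant /l/, so it assimilates in place to [n]. /nevxamlusatoz/ → nevxanlusatoz.
Rule 2 (regressive voicing assimilation): /v/ precedes the voiceless obstruent /x/, so it devoices to [f] by assimilation. /nevxanlusatoz/ → nefxanlusatoz.
Rule 3 (intervocalic spirantization): /t/ is a stop between vowels /a/ and /o/, so it spirantizes to the fricative [s]. /nefxanlusatoz/ → nefxanlusasoz.
Rule 4 (final devoicing): /z/ is a voiced obstruent in word-final position, so it devoices to [s]. /nefxanlusasoz/ → nefxanlusasos.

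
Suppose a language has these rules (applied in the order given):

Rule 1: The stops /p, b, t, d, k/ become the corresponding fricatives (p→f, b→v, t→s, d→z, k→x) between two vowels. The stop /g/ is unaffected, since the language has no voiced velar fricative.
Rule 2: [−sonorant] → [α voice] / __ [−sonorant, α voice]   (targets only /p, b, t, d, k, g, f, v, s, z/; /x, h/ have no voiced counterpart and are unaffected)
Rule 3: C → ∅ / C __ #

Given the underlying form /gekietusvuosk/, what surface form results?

Rule 1 (intervocalic spirantization): /k/ is a stop between vowels /e/ and /i/, so it spirantizes to the fricative [x]. /t/ is a stop between vowels /e/ and /u/, so it spirantizes to the fricative [s]. /gekietusvuosk/ → gexiesusvuosk.
Rule 2 (regressive voicing assimilation): /s/ precedes the voiced obstruent /v/, so it voices to [z] by assimilation. /gexiesusvuosk/ → gexiesuzvuosk.
Rule 3 (final cluster simplification): /k/ is the second consonant of a word-final cluster /sk/, so it deletes. /gexiesuzvuosk/ → gexiesuzvuos.

gexiesuzvuos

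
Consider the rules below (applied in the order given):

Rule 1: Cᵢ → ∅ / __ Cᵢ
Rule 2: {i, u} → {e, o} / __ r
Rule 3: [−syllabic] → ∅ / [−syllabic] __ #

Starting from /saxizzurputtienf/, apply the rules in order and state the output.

saxizorputien

Rule 1 (degemination): /zz/ is a geminate; the first /z/ deletes. /tt/ is a geminate; the first /t/ deletes. /saxizzurputtienf/ → saxizurputienf.
Rule 2 (pre-rhotic lowering): /u/ is a high vowel immediately before /r/, so it lowers to [o]. /saxizurputienf/ → saxizorputienf.
Rule 3 (final cluster simplification): /f/ is the second consonant of a word-final cluster /nf/, so it deletes. /saxizorputienf/ → saxizorputien.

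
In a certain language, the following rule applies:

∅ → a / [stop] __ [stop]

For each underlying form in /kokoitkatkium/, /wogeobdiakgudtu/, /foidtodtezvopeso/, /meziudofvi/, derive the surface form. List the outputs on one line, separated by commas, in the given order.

kokoitakatakium, wogeobadiakagudatu, foidatodatezvopeso, meziudofvi

/kokoitkatkium/: /t/ and /k/ form a stop–stop cluster, so [a] is inserted between them. /t/ and /k/ form a stop–stop cluster, so [a] is inserted between them. → [kokoitakatakium].
/wogeobdiakgudtu/: /b/ and /d/ form a stop–stop cluster, so [a] is inserted between them. /k/ and /g/ form a stop–stop cluster, so [a] is inserted between them. /d/ and /t/ form a stop–stop cluster, so [a] is inserted between them. → [wogeobadiakagudatu].
/foidtodtezvopeso/: /d/ and /t/ form a stop–stop cluster, so [a] is inserted between them. /d/ and /t/ form a stop–stop cluster, so [a] is inserted between them. → [foidatodatezvopeso].
/meziudofvi/: the rule's environment is not met; surfaces unchanged as [meziudofvi].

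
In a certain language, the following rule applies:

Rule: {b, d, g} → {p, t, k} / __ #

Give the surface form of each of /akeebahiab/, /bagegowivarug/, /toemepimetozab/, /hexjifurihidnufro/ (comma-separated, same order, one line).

/akeebahiab/: /b/ is a voiced stop in word-final position, so it devoices to [p]. → [akeebahiap].
/bagegowivarug/: /g/ is a voiced stop in word-final position, so it devoices to [k]. → [bagegowivaruk].
/toemepimetozab/: /b/ is a voiced stop in word-final position, so it devoices to [p]. → [toemepimetozap].
/hexjifurihidnufro/: the rule's environment is not met; surfaces unchanged as [hexjifurihidnufro].

akeebahiap, bagegowivaruk, toemepimetozap, hexjifurihidnufro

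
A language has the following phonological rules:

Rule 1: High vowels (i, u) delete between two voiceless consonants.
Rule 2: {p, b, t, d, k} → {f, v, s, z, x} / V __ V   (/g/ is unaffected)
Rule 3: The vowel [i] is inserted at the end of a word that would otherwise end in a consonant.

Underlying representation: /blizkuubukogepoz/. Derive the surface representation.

Rule 1 (high vowel syncope): no segment meets the environment; /blizkuubukogepoz/ is unchanged.
Rule 2 (intervocalic spirantization): /b/ is a stop between vowels /u/ and /u/, so it spirantizes to the fricative [v]. /k/ is a stop between vowels /u/ and /o/, so it spirantizes to the fricative [x]. /p/ is a stop between vowels /e/ and /o/, so it spirantizes to the fricative [f]. /blizkuubukogepoz/ → blizkuuvuxogefoz.
Rule 3 (final i-epenthesis): the form ends in the consonant /z/, so [i] is inserted word-finally. /blizkuuvuxogefoz/ → blizkuuvuxogefozi.

blizkuuvuxogefozi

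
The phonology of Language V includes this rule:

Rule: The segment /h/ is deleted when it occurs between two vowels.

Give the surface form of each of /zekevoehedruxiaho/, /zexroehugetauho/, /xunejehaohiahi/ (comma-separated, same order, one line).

/zekevoehedruxiaho/: /h/ occurs between vowels /e/ and /e/, so it deletes. /h/ occurs between vowels /a/ and /o/, so it deletes. → [zekevoeedruxiao].
/zexroehugetauho/: /h/ occurs between vowels /e/ and /u/, so it deletes. /h/ occurs between vowels /u/ and /o/, so it deletes. → [zexroeugetauo].
/xunejehaohiahi/: /h/ occurs between vowels /e/ and /a/, so it deletes. /h/ occurs between vowels /o/ and /i/, so it deletes. /h/ occurs between vowels /a/ and /i/, so it deletes. → [xunejeaoiai].

zekevoeedruxiao, zexroeugetauo, xunejeaoiai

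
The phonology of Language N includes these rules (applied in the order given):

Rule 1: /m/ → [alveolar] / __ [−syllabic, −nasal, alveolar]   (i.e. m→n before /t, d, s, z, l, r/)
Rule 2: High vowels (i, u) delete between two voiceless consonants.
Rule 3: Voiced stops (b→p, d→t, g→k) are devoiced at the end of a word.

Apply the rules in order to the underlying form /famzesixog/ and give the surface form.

Rule 1 (nasal place assimilation): /m/ precedes the alveolar consonant /z/, so it assimilates in place to [n]. /famzesixog/ → fanzesixog.
Rule 2 (high vowel syncope): /i/ is a high vowel flanked by voiceless consonants /s/ and /x/, so it deletes. /fanzesixog/ → fanzesxog.
Rule 3 (final devoicing): /g/ is a voiced stop in word-final position, so it devoices to [k]. /fanzesxog/ → fanzesxok.

fanzesxok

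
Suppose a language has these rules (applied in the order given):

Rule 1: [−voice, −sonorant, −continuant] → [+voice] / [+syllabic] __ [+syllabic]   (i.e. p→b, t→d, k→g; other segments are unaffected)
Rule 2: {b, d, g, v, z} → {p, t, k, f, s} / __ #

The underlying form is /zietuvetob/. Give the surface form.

zieduvedop

Rule 1 (intervocalic voicing): /t/ is a voiceless stop between vowels /e/ and /u/, so it voices to [d]. /t/ is a voiceless stop between vowels /e/ and /o/, so it voices to [d]. /zietuvetob/ → zieduvedob.
Rule 2 (final devoicing): /b/ is a voiced obstruent in word-final position, so it devoices to [p]. /zieduvedob/ → zieduvedop.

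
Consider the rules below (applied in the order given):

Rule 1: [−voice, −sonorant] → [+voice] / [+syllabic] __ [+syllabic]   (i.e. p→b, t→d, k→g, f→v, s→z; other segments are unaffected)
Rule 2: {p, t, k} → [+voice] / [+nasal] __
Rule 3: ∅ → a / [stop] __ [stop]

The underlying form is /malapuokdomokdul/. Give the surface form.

malabuokadomokadul

Rule 1 (intervocalic voicing): /p/ is a voiceless obstruent between vowels /a/ and /u/, so it voices to [b]. /malapuokdomokdul/ → malabuokdomokdul.
Rule 2 (post-nasal voicing): no segment meets the environment; /malabuokdomokdul/ is unchanged.
Rule 3 (stop-cluster a-epenthesis): /k/ and /d/ form a stop–stop cluster, so [a] is inserted between them. /k/ and /d/ form a stop–stop cluster, so [a] is inserted between them. /malabuokdomokdul/ → malabuokadomokadul.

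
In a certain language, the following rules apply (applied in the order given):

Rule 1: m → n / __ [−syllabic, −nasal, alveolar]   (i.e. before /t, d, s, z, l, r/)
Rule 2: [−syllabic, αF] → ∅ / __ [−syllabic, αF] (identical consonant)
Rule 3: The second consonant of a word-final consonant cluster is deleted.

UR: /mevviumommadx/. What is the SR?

Rule 1 (nasal place assimilation): no segment meets the environment; /mevviumommadx/ is unchanged.
Rule 2 (degemination): /vv/ is a geminate; the first /v/ deletes. /mm/ is a geminate; the first /m/ deletes. /mevviumommadx/ → meviumomadx.
Rule 3 (final cluster simplification): /x/ is the second consonant of a word-final cluster /dx/, so it deletes. /meviumomadx/ → meviumomad.

meviumomad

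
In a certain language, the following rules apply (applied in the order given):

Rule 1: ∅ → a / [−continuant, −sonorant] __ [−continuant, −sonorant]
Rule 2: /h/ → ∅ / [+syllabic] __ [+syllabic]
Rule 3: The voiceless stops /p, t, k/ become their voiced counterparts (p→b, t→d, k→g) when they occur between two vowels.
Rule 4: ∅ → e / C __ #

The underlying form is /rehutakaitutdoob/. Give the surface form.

Rule 1 (stop-cluster a-epenthesis): /t/ and /d/ form a stop–stop cluster, so [a] is inserted between them. /rehutakaitutdoob/ → rehutakaitutadoob.
Rule 2 (intervocalic h-deletion): /h/ occurs between vowels /e/ and /u/, so it deletes. /rehutakaitutadoob/ → reutakaitutadoob.
Rule 3 (intervocalic voicing): /t/ is a voiceless stop between vowels /u/ and /a/, so it voices to [d]. /k/ is a voiceless stop between vowels /a/ and /a/, so it voices to [g]. /t/ is a voiceless stop between vowels /i/ and /u/, so it voices to [d]. /t/ is a voiceless stop between vowels /u/ and /a/, so it voices to [d]. /reutakaitutadoob/ → reudagaidudadoob.
Rule 4 (final e-epenthesis): the form ends in the consonant /b/, so [e] is inserted word-finally. /reudagaidudadoob/ → reudagaidudadoobe.

reudagaidudadoobe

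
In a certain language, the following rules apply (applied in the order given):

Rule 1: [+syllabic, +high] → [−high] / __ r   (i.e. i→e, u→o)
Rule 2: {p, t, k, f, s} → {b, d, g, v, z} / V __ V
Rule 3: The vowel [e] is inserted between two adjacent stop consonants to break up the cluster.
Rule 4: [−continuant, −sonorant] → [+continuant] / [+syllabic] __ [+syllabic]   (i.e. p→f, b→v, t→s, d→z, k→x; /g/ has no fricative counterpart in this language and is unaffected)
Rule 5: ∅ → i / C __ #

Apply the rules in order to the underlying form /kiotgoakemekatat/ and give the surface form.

Rule 1 (pre-rhotic lowering): no segment meets the environment; /kiotgoakemekatat/ is unchanged.
Rule 2 (intervocalic voicing): /k/ is a voiceless obstruent between vowels /a/ and /e/, so it voices to [g]. /k/ is a voiceless obstruent between vowels /e/ and /a/, so it voices to [g]. /t/ is a voiceless obstruent between vowels /a/ and /a/, so it voices to [d]. /kiotgoakemekatat/ → kiotgoagemegadat.
Rule 3 (stop-cluster e-epenthesis): /t/ and /g/ form a stop–stop cluster, so [e] is inserted between them. /kiotgoagemegadat/ → kiotegoagemegadat.
Rule 4 (intervocalic spirantization): /t/ is a stop between vowels /o/ and /e/, so it spirantizes to the fricative [s]. /d/ is a stop between vowels /a/ and /a/, so it spirantizes to the fricative [z]. /kiotegoagemegadat/ → kiosegoagemegazat.
Rule 5 (final i-epenthesis): the form ends in the consonant /t/, so [i] is inserted word-finally. /kiosegoagemegazat/ → kiosegoagemegazati.

kiosegoagemegazati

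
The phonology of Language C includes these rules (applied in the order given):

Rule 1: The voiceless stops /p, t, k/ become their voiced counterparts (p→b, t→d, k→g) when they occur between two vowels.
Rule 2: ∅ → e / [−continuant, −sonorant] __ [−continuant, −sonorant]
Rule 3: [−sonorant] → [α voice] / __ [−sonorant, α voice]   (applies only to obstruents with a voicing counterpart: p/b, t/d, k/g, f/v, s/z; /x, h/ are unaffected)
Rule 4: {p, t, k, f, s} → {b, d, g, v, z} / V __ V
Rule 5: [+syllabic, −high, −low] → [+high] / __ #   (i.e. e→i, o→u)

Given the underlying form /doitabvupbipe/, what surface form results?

doidabvubebibi

Rule 1 (intervocalic voicing): /t/ is a voiceless stop between vowels /i/ and /a/, so it voices to [d]. /p/ is a voiceless stop between vowels /i/ and /e/, so it voices to [b]. /doitabvupbipe/ → doidabvupbibe.
Rule 2 (stop-cluster e-epenthesis): /p/ and /b/ form a stop–stop cluster, so [e] is inserted between them. /doidabvupbibe/ → doidabvupebibe.
Rule 3 (regressive voicing assimilation): no segment meets the environment; /doidabvupebibe/ is unchanged.
Rule 4 (intervocalic voicing): /p/ is a voiceless obstruent between vowels /u/ and /e/, so it voices to [b]. /doidabvupebibe/ → doidabvubebibe.
Rule 5 (final vowel raising): /e/ is a mid vowel in word-final position, so it raises to [i]. /doidabvubebibe/ → doidabvubebibi.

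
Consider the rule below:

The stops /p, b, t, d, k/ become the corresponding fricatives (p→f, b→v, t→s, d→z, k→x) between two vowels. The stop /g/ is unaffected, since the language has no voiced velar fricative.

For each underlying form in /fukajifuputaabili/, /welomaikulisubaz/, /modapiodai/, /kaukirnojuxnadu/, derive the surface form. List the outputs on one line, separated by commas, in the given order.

fuxajifufusaavili, welomaixulisuvaz, mozafiozai, kauxirnojuxnazu

/fukajifuputaabili/: /k/ is a stop between vowels /u/ and /a/, so it spirantizes to the fricative [x]. /p/ is a stop between vowels /u/ and /u/, so it spirantizes to the fricative [f]. /t/ is a stop between vowels /u/ and /a/, so it spirantizes to the fricative [s]. /b/ is a stop between vowels /a/ and /i/, so it spirantizes to the fricative [v]. → [fuxajifufusaavili].
/welomaikulisubaz/: /k/ is a stop between vowels /i/ and /u/, so it spirantizes to the fricative [x]. /b/ is a stop between vowels /u/ and /a/, so it spirantizes to the fricative [v]. → [welomaixulisuvaz].
/modapiodai/: /d/ is a stop between vowels /o/ and /a/, so it spirantizes to the fricative [z]. /p/ is a stop between vowels /a/ and /i/, so it spirantizes to the fricative [f]. /d/ is a stop between vowels /o/ and /a/, so it spirantizes to the fricative [z]. → [mozafiozai].
/kaukirnojuxnadu/: /k/ is a stop between vowels /u/ and /i/, so it spirantizes to the fricative [x]. /d/ is a stop between vowels /a/ and /u/, so it spirantizes to the fricative [z]. → [kauxirnojuxnazu].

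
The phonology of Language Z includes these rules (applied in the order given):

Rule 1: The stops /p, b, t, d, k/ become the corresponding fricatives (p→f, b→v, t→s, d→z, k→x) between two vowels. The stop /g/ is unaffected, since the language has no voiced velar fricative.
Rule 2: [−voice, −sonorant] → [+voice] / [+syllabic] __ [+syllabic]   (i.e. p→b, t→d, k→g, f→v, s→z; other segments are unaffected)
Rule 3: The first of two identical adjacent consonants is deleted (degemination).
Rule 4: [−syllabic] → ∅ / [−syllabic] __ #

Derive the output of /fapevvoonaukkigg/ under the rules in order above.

favevoonaukig

Rule 1 (intervocalic spirantization): /p/ is a stop between vowels /a/ and /e/, so it spirantizes to the fricative [f]. /fapevvoonaukkigg/ → fafevvoonaukkigg.
Rule 2 (intervocalic voicing): /f/ is a voiceless obstruent between vowels /a/ and /e/, so it voices to [v]. /fafevvoonaukkigg/ → favevvoonaukkigg.
Rule 3 (degemination): /vv/ is a geminate; the first /v/ deletes. /kk/ is a geminate; the first /k/ deletes. /gg/ is a geminate; the first /g/ deletes. /favevvoonaukkigg/ → favevoonaukig.
Rule 4 (final cluster simplification): no segment meets the environment; /favevoonaukig/ is unchanged.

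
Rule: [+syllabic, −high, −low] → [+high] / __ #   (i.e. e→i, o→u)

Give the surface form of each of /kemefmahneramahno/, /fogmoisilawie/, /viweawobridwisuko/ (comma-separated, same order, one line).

kemefmahneramahnu, fogmoisilawii, viweawobridwisuku

/kemefmahneramahno/: /o/ is a mid vowel in word-final position, so it raises to [u]. → [kemefmahneramahnu].
/fogmoisilawie/: /e/ is a mid vowel in word-final position, so it raises to [i]. → [fogmoisilawii].
/viweawobridwisuko/: /o/ is a mid vowel in word-final position, so it raises to [u]. → [viweawobridwisuku].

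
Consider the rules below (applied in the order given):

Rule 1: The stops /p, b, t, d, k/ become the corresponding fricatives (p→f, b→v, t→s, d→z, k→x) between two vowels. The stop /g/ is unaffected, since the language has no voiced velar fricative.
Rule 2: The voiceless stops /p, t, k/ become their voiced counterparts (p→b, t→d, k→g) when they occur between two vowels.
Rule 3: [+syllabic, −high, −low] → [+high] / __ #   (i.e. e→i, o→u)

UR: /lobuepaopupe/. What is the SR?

Rule 1 (intervocalic spirantization): /b/ is a stop between vowels /o/ and /u/, so it spirantizes to the fricative [v]. /p/ is a stop between vowels /e/ and /a/, so it spirantizes to the fricative [f]. /p/ is a stop between vowels /o/ and /u/, so it spirantizes to the fricative [f]. /p/ is a stop between vowels /u/ and /e/, so it spirantizes to the fricative [f]. /lobuepaopupe/ → lovuefaofufe.
Rule 2 (intervocalic voicing): no segment meets the environment; /lovuefaofufe/ is unchanged.
Rule 3 (final vowel raising): /e/ is a mid vowel in word-final position, so it raises to [i]. /lovuefaofufe/ → lovuefaofufi.

lovuefaofufi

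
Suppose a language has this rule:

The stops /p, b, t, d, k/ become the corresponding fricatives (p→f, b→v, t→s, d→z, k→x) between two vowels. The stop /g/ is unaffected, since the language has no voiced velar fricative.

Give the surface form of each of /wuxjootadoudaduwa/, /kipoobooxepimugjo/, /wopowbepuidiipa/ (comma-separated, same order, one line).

/wuxjootadoudaduwa/: /t/ is a stop between vowels /o/ and /a/, so it spirantizes to the fricative [s]. /d/ is a stop between vowels /a/ and /o/, so it spirantizes to the fricative [z]. /d/ is a stop between vowels /u/ and /a/, so it spirantizes to the fricative [z]. /d/ is a stop between vowels /a/ and /u/, so it spirantizes to the fricative [z]. → [wuxjoosazouzazuwa].
/kipoobooxepimugjo/: /p/ is a stop between vowels /i/ and /o/, so it spirantizes to the fricative [f]. /b/ is a stop between vowels /o/ and /o/, so it spirantizes to the fricative [v]. /p/ is a stop between vowels /e/ and /i/, so it spirantizes to the fricative [f]. → [kifoovooxefimugjo].
/wopowbepuidiipa/: /p/ is a stop between vowels /o/ and /o/, so it spirantizes to the fricative [f]. /p/ is a stop between vowels /e/ and /u/, so it spirantizes to the fricative [f]. /d/ is a stop between vowels /i/ and /i/, so it spirantizes to the fricative [z]. /p/ is a stop between vowels /i/ and /a/, so it spirantizes to the fricative [f]. → [wofowbefuiziifa].

wuxjoosazouzazuwa, kifoovooxefimugjo, wofowbefuiziifa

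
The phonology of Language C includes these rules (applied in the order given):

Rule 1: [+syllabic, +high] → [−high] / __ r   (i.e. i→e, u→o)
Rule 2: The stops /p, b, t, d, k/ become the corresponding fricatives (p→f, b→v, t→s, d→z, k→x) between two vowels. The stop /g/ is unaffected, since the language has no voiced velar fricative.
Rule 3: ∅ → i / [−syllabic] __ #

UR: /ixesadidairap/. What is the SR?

Rule 1 (pre-rhotic lowering): /i/ is a high vowel immediately before /r/, so it lowers to [e]. /ixesadidairap/ → ixesadidaerap.
Rule 2 (intervocalic spirantization): /d/ is a stop between vowels /a/ and /i/, so it spirantizes to the fricative [z]. /d/ is a stop between vowels /i/ and /a/, so it spirantizes to the fricative [z]. /ixesadidaerap/ → ixesazizaerap.
Rule 3 (final i-epenthesis): the form ends in the consonant /p/, so [i] is inserted word-finally. /ixesazizaerap/ → ixesazizaerapi.

ixesazizaerapi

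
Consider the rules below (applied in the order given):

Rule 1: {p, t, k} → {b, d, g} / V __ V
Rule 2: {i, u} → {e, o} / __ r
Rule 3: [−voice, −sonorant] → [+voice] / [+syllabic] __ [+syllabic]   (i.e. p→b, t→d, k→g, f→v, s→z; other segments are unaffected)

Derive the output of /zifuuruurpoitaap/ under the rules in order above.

Rule 1 (intervocalic voicing): /t/ is a voiceless stop between vowels /i/ and /a/, so it voices to [d]. /zifuuruurpoitaap/ → zifuuruurpoidaap.
Rule 2 (pre-rhotic lowering): /u/ is a high vowel immediately before /r/, so it lowers to [o]. /u/ is a high vowel immediately before /r/, so it lowers to [o]. /zifuuruurpoidaap/ → zifuoruorpoidaap.
Rule 3 (intervocalic voicing): /f/ is a voiceless obstruent between vowels /i/ and /u/, so it voices to [v]. /zifuoruorpoidaap/ → zivuoruorpoidaap.

zivuoruorpoidaap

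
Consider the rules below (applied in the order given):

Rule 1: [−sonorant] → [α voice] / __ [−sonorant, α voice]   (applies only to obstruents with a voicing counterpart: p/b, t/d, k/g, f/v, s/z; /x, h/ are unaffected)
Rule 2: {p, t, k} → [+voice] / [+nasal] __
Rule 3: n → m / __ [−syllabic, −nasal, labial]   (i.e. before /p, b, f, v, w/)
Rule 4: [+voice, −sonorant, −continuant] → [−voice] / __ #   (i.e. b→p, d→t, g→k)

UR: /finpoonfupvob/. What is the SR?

fimboomfubvop

Rule 1 (regressive voicing assimilation): /p/ precedes the voiced obstruent /v/, so it voices to [b] by assimilation. /finpoonfupvob/ → finpoonfubvob.
Rule 2 (post-nasal voicing): /p/ is a voiceless stop immediately after the nasal /n/, so it voices to [b]. /finpoonfubvob/ → finboonfubvob.
Rule 3 (nasal place assimilation): /n/ precedes the labial consonant /b/, so it assimilates in place to [m]. /n/ precedes the labial consonant /f/, so it assimilates in place to [m]. /finboonfubvob/ → fimboomfubvob.
Rule 4 (final devoicing): /b/ is a voiced stop in word-final position, so it devoices to [p]. /fimboomfubvob/ → fimboomfubvop.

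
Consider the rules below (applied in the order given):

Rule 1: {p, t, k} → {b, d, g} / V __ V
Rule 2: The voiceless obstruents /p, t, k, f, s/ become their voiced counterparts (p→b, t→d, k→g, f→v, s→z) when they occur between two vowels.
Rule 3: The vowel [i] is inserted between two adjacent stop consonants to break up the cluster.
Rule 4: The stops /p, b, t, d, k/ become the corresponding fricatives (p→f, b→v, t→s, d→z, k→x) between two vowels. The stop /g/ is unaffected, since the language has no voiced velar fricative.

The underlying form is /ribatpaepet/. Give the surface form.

Rule 1 (intervocalic voicing): /p/ is a voiceless stop between vowels /e/ and /e/, so it voices to [b]. /ribatpaepet/ → ribatpaebet.
Rule 2 (intervocalic voicing): no segment meets the environment; /ribatpaebet/ is unchanged.
Rule 3 (stop-cluster i-epenthesis): /t/ and /p/ form a stop–stop cluster, so [i] is inserted between them. /ribatpaebet/ → ribatipaebet.
Rule 4 (intervocalic spirantization): /b/ is a stop between vowels /i/ and /a/, so it spirantizes to the fricative [v]. /t/ is a stop between vowels /a/ and /i/, so it spirantizes to the fricative [s]. /p/ is a stop between vowels /i/ and /a/, so it spirantizes to the fricative [f]. /b/ is a stop between vowels /e/ and /e/, so it spirantizes to the fricative [v]. /ribatipaebet/ → rivasifaevet.

rivasifaevet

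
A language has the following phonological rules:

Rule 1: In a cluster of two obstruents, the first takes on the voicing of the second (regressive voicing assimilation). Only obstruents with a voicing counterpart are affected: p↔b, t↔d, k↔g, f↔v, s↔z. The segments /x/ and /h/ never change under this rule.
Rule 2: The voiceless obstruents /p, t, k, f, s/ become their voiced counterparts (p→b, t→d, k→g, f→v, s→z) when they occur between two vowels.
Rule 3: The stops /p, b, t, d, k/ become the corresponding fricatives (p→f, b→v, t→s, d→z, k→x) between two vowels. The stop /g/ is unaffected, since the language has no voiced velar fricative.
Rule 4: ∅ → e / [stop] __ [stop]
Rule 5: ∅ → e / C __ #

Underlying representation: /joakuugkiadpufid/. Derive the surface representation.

joaguukekiatepuvide

Rule 1 (regressive voicing assimilation): /g/ precedes the voiceless obstruent /k/, so it devoices to [k] by assimilation. /d/ precedes the voiceless obstruent /p/, so it devoices to [t] by assimilation. /joakuugkiadpufid/ → joakuukkiatpufid.
Rule 2 (intervocalic voicing): /k/ is a voiceless obstruent between vowels /a/ and /u/, so it voices to [g]. /f/ is a voiceless obstruent between vowels /u/ and /i/, so it voices to [v]. /joakuukkiatpufid/ → joaguukkiatpuvid.
Rule 3 (intervocalic spirantization): no segment meets the environment; /joaguukkiatpuvid/ is unchanged.
Rule 4 (stop-cluster e-epenthesis): /k/ and /k/ form a stop–stop cluster, so [e] is inserted between them. /t/ and /p/ form a stop–stop cluster, so [e] is inserted between them. /joaguukkiatpuvid/ → joaguukekiatepuvid.
Rule 5 (final e-epenthesis): the form ends in the consonant /d/, so [e] is inserted word-finally. /joaguukekiatepuvid/ → joaguukekiatepuvide.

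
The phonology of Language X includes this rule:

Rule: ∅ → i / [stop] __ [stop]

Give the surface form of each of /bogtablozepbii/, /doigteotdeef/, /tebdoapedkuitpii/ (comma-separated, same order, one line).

bogitablozepibii, doigiteotideef, tebidoapedikuitipii

/bogtablozepbii/: /g/ and /t/ form a stop–stop cluster, so [i] is inserted between them. /p/ and /b/ form a stop–stop cluster, so [i] is inserted between them. → [bogitablozepibii].
/doigteotdeef/: /g/ and /t/ form a stop–stop cluster, so [i] is inserted between them. /t/ and /d/ form a stop–stop cluster, so [i] is inserted between them. → [doigiteotideef].
/tebdoapedkuitpii/: /b/ and /d/ form a stop–stop cluster, so [i] is inserted between them. /d/ and /k/ form a stop–stop cluster, so [i] is inserted between them. /t/ and /p/ form a stop–stop cluster, so [i] is inserted between them. → [tebidoapedikuitipii].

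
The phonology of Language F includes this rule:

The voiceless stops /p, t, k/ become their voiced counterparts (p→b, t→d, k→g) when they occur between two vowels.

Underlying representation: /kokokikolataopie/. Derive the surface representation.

kogogigoladaobie

Scanning /kokokikolataopie/: /k/ at position 1 is not in the conditioning environment; /k/ is a voiceless stop between vowels /o/ and /o/, so it voices to [g]; /k/ is a voiceless stop between vowels /o/ and /i/, so it voices to [g]; /k/ is a voiceless stop between vowels /i/ and /o/, so it voices to [g]; /t/ is a voiceless stop between vowels /a/ and /a/, so it voices to [d]; /p/ is a voiceless stop between vowels /o/ and /i/, so it voices to [b].
Result: [kogogigoladaobie].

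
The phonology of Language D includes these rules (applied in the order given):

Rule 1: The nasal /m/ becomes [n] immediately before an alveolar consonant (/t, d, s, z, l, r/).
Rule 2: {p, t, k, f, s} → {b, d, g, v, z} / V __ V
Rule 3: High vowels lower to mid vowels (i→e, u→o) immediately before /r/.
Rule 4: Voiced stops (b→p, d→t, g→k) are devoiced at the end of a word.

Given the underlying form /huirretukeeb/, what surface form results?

Rule 1 (nasal place assimilation): no segment meets the environment; /huirretukeeb/ is unchanged.
Rule 2 (intervocalic voicing): /t/ is a voiceless obstruent between vowels /e/ and /u/, so it voices to [d]. /k/ is a voiceless obstruent between vowels /u/ and /e/, so it voices to [g]. /huirretukeeb/ → huirredugeeb.
Rule 3 (pre-rhotic lowering): /i/ is a high vowel immediately before /r/, so it lowers to [e]. /huirredugeeb/ → huerredugeeb.
Rule 4 (final devoicing): /b/ is a voiced stop in word-final position, so it devoices to [p]. /huerredugeeb/ → huerredugeep.

huerredugeep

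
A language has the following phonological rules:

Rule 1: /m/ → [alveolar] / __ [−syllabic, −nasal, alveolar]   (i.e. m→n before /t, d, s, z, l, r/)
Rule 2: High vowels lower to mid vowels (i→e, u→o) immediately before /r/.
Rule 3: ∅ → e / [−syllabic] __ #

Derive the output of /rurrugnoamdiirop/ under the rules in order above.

Rule 1 (nasal place assimilation): /m/ precedes the alveolar consonant /d/, so it assimilates in place to [n]. /rurrugnoamdiirop/ → rurrugnoandiirop.
Rule 2 (pre-rhotic lowering): /u/ is a high vowel immediately before /r/, so it lowers to [o]. /i/ is a high vowel immediately before /r/, so it lowers to [e]. /rurrugnoandiirop/ → rorrugnoandierop.
Rule 3 (final e-epenthesis): the form ends in the consonant /p/, so [e] is inserted word-finally. /rorrugnoandierop/ → rorrugnoandierope.

rorrugnoandierope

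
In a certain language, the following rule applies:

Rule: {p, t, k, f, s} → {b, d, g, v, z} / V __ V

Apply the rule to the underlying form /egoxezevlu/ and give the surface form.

egoxezevlu

No segment of /egoxezevlu/ meets the structural description of the rule, so the form surfaces unchanged.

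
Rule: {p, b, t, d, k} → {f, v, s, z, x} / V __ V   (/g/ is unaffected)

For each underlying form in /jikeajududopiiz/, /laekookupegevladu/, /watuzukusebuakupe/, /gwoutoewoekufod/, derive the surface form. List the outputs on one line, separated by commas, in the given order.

jixeajuzuzofiiz, laexooxufegevlazu, wasuzuxusevuaxufe, gwousoewoexufod

/jikeajududopiiz/: /k/ is a stop between vowels /i/ and /e/, so it spirantizes to the fricative [x]. /d/ is a stop between vowels /u/ and /u/, so it spirantizes to the fricative [z]. /d/ is a stop between vowels /u/ and /o/, so it spirantizes to the fricative [z]. /p/ is a stop between vowels /o/ and /i/, so it spirantizes to the fricative [f]. → [jixeajuzuzofiiz].
/laekookupegevladu/: /k/ is a stop between vowels /e/ and /o/, so it spirantizes to the fricative [x]. /k/ is a stop between vowels /o/ and /u/, so it spirantizes to the fricative [x]. /p/ is a stop between vowels /u/ and /e/, so it spirantizes to the fricative [f]. /d/ is a stop between vowels /a/ and /u/, so it spirantizes to the fricative [z]. → [laexooxufegevlazu].
/watuzukusebuakupe/: /t/ is a stop between vowels /a/ and /u/, so it spirantizes to the fricative [s]. /k/ is a stop between vowels /u/ and /u/, so it spirantizes to the fricative [x]. /b/ is a stop between vowels /e/ and /u/, so it spirantizes to the fricative [v]. /k/ is a stop between vowels /a/ and /u/, so it spirantizes to the fricative [x]. /p/ is a stop between vowels /u/ and /e/, so it spirantizes to the fricative [f]. → [wasuzuxusevuaxufe].
/gwoutoewoekufod/: /t/ is a stop between vowels /u/ and /o/, so it spirantizes to the fricative [s]. /k/ is a stop between vowels /e/ and /u/, so it spirantizes to the fricative [x]. → [gwousoewoexufod].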